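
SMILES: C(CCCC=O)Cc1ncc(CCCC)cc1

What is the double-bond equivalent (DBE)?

Molecular formula from the SMILES: C15H23NO.
DoU = (2C + 2 + N − H − X)/2 = (2·15 + 2 + 1 − 23 − 0)/2 = 10/2 = 5.
(Structurally: 1 ring(s) + 4 π bond(s) = 5.)

5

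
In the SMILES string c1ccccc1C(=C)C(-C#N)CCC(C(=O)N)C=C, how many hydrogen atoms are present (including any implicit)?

Hydrogens are implicit in SMILES; fill each atom to its normal valence:
  5 × C (aromatic): 1 H each → 5
  4 × C: 2 H each → 8
  3 × C: 1 H each → 3
  3 × C: no H
  1 × C (aromatic): no H
  1 × N: 2 H
  1 × N: no H
  1 × O: no H
  Total hydrogens = 18.

18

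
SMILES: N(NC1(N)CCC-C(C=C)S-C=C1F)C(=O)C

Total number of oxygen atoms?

1

The symbol for oxygen appears 1 time in the SMILES.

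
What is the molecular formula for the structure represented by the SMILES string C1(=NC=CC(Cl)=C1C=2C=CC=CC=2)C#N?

C12H7ClN2

Heavy atoms from the SMILES: 12 C, 1 Cl, 2 N.
Implicit hydrogens by atom environment:
  7 × C (aromatic): 1 H each → 7
  4 × C (aromatic): no H
  1 × C: no H
  1 × Cl: no H
  1 × N (aromatic): no H
  1 × N: no H
  Total hydrogens = 7.
Molecular formula: C12H7ClN2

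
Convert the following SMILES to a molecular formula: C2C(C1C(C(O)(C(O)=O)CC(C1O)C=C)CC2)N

C13H21NO4

Heavy atoms from the SMILES: 13 C, 1 N, 4 O.
Implicit hydrogens by atom environment:
  6 × C: 1 H each → 6
  5 × C: 2 H each → 10
  3 × O: 1 H each → 3
  2 × C: no H
  1 × N: 2 H
  1 × O: no H
  Total hydrogens = 21.
Molecular formula: C13H21NO4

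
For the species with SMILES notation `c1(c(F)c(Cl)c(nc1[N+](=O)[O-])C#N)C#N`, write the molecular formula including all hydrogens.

Heavy atoms from the SMILES: 7 C, 1 Cl, 1 F, 4 N, 2 O.
Implicit hydrogens by atom environment:
  5 × C (aromatic): no H
  2 × C: no H
  2 × N: no H
  1 × Cl: no H
  1 × F: no H
  1 × N (aromatic): no H
  1 × N (charge +1): no H
  1 × O: no H
  1 × O (charge -1): no H
  Total hydrogens = 0.
Molecular formula: C7ClFN4O2

C7ClFN4O2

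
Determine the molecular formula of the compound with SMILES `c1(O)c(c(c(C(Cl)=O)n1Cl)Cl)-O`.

C5H2Cl3NO3

Heavy atoms from the SMILES: 5 C, 3 Cl, 1 N, 3 O.
Implicit hydrogens by atom environment:
  4 × C (aromatic): no H
  3 × Cl: no H
  2 × O: 1 H each → 2
  1 × C: no H
  1 × N (aromatic): no H
  1 × O: no H
  Total hydrogens = 2.
Molecular formula: C5H2Cl3NO3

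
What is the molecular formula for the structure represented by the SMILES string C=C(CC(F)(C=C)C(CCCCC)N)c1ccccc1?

C18H26FN

Heavy atoms from the SMILES: 18 C, 1 F, 1 N.
Implicit hydrogens by atom environment:
  7 × C: 2 H each → 14
  5 × C (aromatic): 1 H each → 5
  2 × C: 1 H each → 2
  2 × C: no H
  1 × C: 3 H
  1 × C (aromatic): no H
  1 × F: no H
  1 × N: 2 H
  Total hydrogens = 26.
Molecular formula: C18H26FN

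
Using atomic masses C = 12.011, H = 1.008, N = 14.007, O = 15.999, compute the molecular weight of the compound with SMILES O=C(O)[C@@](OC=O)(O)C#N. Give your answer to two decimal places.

Molecular formula: C4H3NO5.
M = 4×12.011 + 3×1.008 + 1×14.007 + 5×15.999 = 145.07 g/mol.

145.07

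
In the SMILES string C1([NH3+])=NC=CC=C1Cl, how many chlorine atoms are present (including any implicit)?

1

The symbol for chlorine appears 1 time in the SMILES.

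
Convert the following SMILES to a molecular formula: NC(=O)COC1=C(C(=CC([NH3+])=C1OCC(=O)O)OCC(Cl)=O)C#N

Heavy atoms from the SMILES: 13 C, 1 Cl, 3 N, 7 O.
Implicit hydrogens by atom environment:
  6 × O: no H
  5 × C (aromatic): no H
  4 × C: no H
  3 × C: 2 H each → 6
  1 × C (aromatic): 1 H
  1 × Cl: no H
  1 × N (charge +1): 3 H
  1 × N: 2 H
  1 × N: no H
  1 × O: 1 H
  Total hydrogens = 13.
Net charge +1.
Molecular formula: C13H13ClN3O7+

C13H13ClN3O7+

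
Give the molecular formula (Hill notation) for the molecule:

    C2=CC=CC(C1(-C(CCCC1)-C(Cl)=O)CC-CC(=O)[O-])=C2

Heavy atoms from the SMILES: 17 C, 1 Cl, 3 O.
Implicit hydrogens by atom environment:
  7 × C: 2 H each → 14
  5 × C (aromatic): 1 H each → 5
  3 × C: no H
  2 × O: no H
  1 × C: 1 H
  1 × C (aromatic): no H
  1 × Cl: no H
  1 × O (charge -1): no H
  Total hydrogens = 20.
Net charge -1.
Molecular formula: C17H20ClO3-

C17H20ClO3-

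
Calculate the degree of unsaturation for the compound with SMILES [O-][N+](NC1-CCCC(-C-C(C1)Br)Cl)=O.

Molecular formula from the SMILES: C8H14BrClN2O2.
DoU = (2C + 2 + N − H − X)/2 = (2·8 + 2 + 2 − 14 − 2)/2 = 4/2 = 2.
(Structurally: 1 ring(s) + 1 π bond(s) = 2.)

2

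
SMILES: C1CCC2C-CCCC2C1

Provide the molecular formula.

C10H18

Heavy atoms from the SMILES: 10 C.
Implicit hydrogens by atom environment:
  8 × C: 2 H each → 16
  2 × C: 1 H each → 2
  Total hydrogens = 18.
Molecular formula: C10H18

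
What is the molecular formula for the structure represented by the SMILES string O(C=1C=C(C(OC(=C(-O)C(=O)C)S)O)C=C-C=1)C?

C12H14O5S

Heavy atoms from the SMILES: 12 C, 5 O, 1 S.
Implicit hydrogens by atom environment:
  4 × C (aromatic): 1 H each → 4
  3 × C: no H
  3 × O: no H
  2 × C: 3 H each → 6
  2 × C (aromatic): no H
  2 × O: 1 H each → 2
  1 × C: 1 H
  1 × S: 1 H
  Total hydrogens = 14.
Molecular formula: C12H14O5S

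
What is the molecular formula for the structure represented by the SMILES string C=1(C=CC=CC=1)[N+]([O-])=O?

C6H5NO2

Heavy atoms from the SMILES: 6 C, 1 N, 2 O.
Implicit hydrogens by atom environment:
  5 × C (aromatic): 1 H each → 5
  1 × C (aromatic): no H
  1 × N (charge +1): no H
  1 × O: no H
  1 × O (charge -1): no H
  Total hydrogens = 5.
Molecular formula: C6H5NO2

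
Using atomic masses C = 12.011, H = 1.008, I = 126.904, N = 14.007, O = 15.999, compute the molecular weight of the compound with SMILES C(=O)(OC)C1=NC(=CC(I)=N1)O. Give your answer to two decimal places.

280.02

Molecular formula: C6H5IN2O3.
M = 6×12.011 + 5×1.008 + 1×126.904 + 2×14.007 + 3×15.999 = 280.02 g/mol.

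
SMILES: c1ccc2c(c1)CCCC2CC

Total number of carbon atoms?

12

The symbol for carbon appears 12 times in the SMILES. Lowercase c denotes aromatic carbon and counts toward C.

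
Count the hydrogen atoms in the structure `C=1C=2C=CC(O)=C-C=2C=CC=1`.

Hydrogens are implicit in SMILES; fill each atom to its normal valence:
  7 × C (aromatic): 1 H each → 7
  3 × C (aromatic): no H
  1 × O: 1 H
  Total hydrogens = 8.

8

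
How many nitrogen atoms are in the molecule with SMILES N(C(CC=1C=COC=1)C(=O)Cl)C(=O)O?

1

The symbol for nitrogen appears 1 time in the SMILES.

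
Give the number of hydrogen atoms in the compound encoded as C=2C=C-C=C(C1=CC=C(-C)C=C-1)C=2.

12

Hydrogens are implicit in SMILES; fill each atom to its normal valence:
  9 × C (aromatic): 1 H each → 9
  3 × C (aromatic): no H
  1 × C: 3 H
  Total hydrogens = 12.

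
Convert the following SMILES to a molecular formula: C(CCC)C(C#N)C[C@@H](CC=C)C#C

Heavy atoms from the SMILES: 13 C, 1 N.
Implicit hydrogens by atom environment:
  6 × C: 2 H each → 12
  4 × C: 1 H each → 4
  2 × C: no H
  1 × C: 3 H
  1 × N: no H
  Total hydrogens = 19.
Molecular formula: C13H19N

C13H19N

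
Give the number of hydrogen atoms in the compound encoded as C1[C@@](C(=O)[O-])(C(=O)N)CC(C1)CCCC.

Hydrogens are implicit in SMILES; fill each atom to its normal valence:
  6 × C: 2 H each → 12
  3 × C: no H
  2 × O: no H
  1 × C: 3 H
  1 × C: 1 H
  1 × N: 2 H
  1 × O (charge -1): no H
  Total hydrogens = 18.

18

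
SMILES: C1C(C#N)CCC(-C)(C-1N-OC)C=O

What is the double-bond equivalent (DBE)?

4

Molecular formula from the SMILES: C10H16N2O2.
DoU = (2C + 2 + N − H − X)/2 = (2·10 + 2 + 2 − 16 − 0)/2 = 8/2 = 4.
(Structurally: 1 ring(s) + 3 π bond(s) = 4.)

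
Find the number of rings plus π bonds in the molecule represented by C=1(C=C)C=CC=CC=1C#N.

Molecular formula from the SMILES: C9H7N.
DoU = (2C + 2 + N − H − X)/2 = (2·9 + 2 + 1 − 7 − 0)/2 = 14/2 = 7.
(Structurally: 1 ring(s) + 6 π bond(s) = 7.)

7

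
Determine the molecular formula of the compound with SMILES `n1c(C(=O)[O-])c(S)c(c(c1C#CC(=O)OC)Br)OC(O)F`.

Heavy atoms from the SMILES: 1 Br, 11 C, 1 F, 1 N, 6 O, 1 S.
Implicit hydrogens by atom environment:
  5 × C (aromatic): no H
  4 × C: no H
  4 × O: no H
  1 × Br: no H
  1 × C: 3 H
  1 × C: 1 H
  1 × F: no H
  1 × N (aromatic): no H
  1 × O: 1 H
  1 × O (charge -1): no H
  1 × S: 1 H
  Total hydrogens = 6.
Net charge -1.
Molecular formula: C11H6BrFNO6S-

C11H6BrFNO6S-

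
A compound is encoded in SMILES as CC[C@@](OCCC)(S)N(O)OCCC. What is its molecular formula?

C9H21NO3S

Heavy atoms from the SMILES: 9 C, 1 N, 3 O, 1 S.
Implicit hydrogens by atom environment:
  5 × C: 2 H each → 10
  3 × C: 3 H each → 9
  2 × O: no H
  1 × C: no H
  1 × N: no H
  1 × O: 1 H
  1 × S: 1 H
  Total hydrogens = 21.
Molecular formula: C9H21NO3S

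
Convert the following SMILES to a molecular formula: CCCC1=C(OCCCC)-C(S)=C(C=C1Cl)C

Heavy atoms from the SMILES: 14 C, 1 Cl, 1 O, 1 S.
Implicit hydrogens by atom environment:
  5 × C: 2 H each → 10
  5 × C (aromatic): no H
  3 × C: 3 H each → 9
  1 × C (aromatic): 1 H
  1 × Cl: no H
  1 × O: no H
  1 × S: 1 H
  Total hydrogens = 21.
Molecular formula: C14H21ClOS

C14H21ClOS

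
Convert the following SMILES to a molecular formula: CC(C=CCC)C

C7H14

Heavy atoms from the SMILES: 7 C.
Implicit hydrogens by atom environment:
  3 × C: 3 H each → 9
  3 × C: 1 H each → 3
  1 × C: 2 H
  Total hydrogens = 14.
Molecular formula: C7H14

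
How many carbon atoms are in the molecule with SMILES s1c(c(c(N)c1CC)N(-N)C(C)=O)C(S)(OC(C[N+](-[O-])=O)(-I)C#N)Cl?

12

The symbol for carbon appears 12 times in the SMILES. Lowercase c denotes aromatic carbon and counts toward C.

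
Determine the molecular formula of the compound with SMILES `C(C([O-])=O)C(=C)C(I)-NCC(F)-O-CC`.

C9H14FINO3-

Heavy atoms from the SMILES: 9 C, 1 F, 1 I, 1 N, 3 O.
Implicit hydrogens by atom environment:
  4 × C: 2 H each → 8
  2 × C: 1 H each → 2
  2 × C: no H
  2 × O: no H
  1 × C: 3 H
  1 × F: no H
  1 × I: no H
  1 × N: 1 H
  1 × O (charge -1): no H
  Total hydrogens = 14.
Net charge -1.
Molecular formula: C9H14FINO3-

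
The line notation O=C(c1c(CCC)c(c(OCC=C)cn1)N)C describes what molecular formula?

Heavy atoms from the SMILES: 13 C, 2 N, 2 O.
Implicit hydrogens by atom environment:
  4 × C: 2 H each → 8
  4 × C (aromatic): no H
  2 × C: 3 H each → 6
  2 × O: no H
  1 × C (aromatic): 1 H
  1 × C: 1 H
  1 × C: no H
  1 × N: 2 H
  1 × N (aromatic): no H
  Total hydrogens = 18.
Molecular formula: C13H18N2O2

C13H18N2O2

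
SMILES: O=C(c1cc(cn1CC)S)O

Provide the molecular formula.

Heavy atoms from the SMILES: 7 C, 1 N, 2 O, 1 S.
Implicit hydrogens by atom environment:
  2 × C (aromatic): 1 H each → 2
  2 × C (aromatic): no H
  1 × C: 3 H
  1 × C: 2 H
  1 × C: no H
  1 × N (aromatic): no H
  1 × O: 1 H
  1 × O: no H
  1 × S: 1 H
  Total hydrogens = 9.
Molecular formula: C7H9NO2S

C7H9NO2S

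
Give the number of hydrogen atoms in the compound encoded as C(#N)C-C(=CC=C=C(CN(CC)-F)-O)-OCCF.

16

Hydrogens are implicit in SMILES; fill each atom to its normal valence:
  5 × C: 2 H each → 10
  4 × C: no H
  2 × C: 1 H each → 2
  2 × F: no H
  2 × N: no H
  1 × C: 3 H
  1 × O: 1 H
  1 × O: no H
  Total hydrogens = 16.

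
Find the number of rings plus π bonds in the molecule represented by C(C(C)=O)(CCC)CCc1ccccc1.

Molecular formula from the SMILES: C14H20O.
DoU = (2C + 2 + N − H − X)/2 = (2·14 + 2 + 0 − 20 − 0)/2 = 10/2 = 5.
(Structurally: 1 ring(s) + 4 π bond(s) = 5.)

5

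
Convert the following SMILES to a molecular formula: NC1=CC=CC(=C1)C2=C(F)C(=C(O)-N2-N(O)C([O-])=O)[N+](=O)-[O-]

C11H8FN4O6-

Heavy atoms from the SMILES: 11 C, 1 F, 4 N, 6 O.
Implicit hydrogens by atom environment:
  6 × C (aromatic): no H
  4 × C (aromatic): 1 H each → 4
  2 × O: 1 H each → 2
  2 × O: no H
  2 × O (charge -1): no H
  1 × C: no H
  1 × F: no H
  1 × N: 2 H
  1 × N (aromatic): no H
  1 × N (charge +1): no H
  1 × N: no H
  Total hydrogens = 8.
Net charge -1.
Molecular formula: C11H8FN4O6-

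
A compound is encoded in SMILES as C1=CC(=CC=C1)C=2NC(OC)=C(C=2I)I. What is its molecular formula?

C11H9I2NO

Heavy atoms from the SMILES: 11 C, 2 I, 1 N, 1 O.
Implicit hydrogens by atom environment:
  5 × C (aromatic): 1 H each → 5
  5 × C (aromatic): no H
  2 × I: no H
  1 × C: 3 H
  1 × N (aromatic): 1 H
  1 × O: no H
  Total hydrogens = 9.
Molecular formula: C11H9I2NO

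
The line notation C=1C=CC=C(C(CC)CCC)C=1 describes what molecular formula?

Heavy atoms from the SMILES: 12 C.
Implicit hydrogens by atom environment:
  5 × C (aromatic): 1 H each → 5
  3 × C: 2 H each → 6
  2 × C: 3 H each → 6
  1 × C: 1 H
  1 × C (aromatic): no H
  Total hydrogens = 18.
Molecular formula: C12H18

C12H18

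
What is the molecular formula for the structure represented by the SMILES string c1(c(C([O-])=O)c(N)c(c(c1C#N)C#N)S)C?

C10H6N3O2S-

Heavy atoms from the SMILES: 10 C, 3 N, 2 O, 1 S.
Implicit hydrogens by atom environment:
  6 × C (aromatic): no H
  3 × C: no H
  2 × N: no H
  1 × C: 3 H
  1 × N: 2 H
  1 × O: no H
  1 × O (charge -1): no H
  1 × S: 1 H
  Total hydrogens = 6.
Net charge -1.
Molecular formula: C10H6N3O2S-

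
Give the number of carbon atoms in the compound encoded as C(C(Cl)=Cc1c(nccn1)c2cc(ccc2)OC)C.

The symbol for carbon appears 15 times in the SMILES. Lowercase c denotes aromatic carbon and counts toward C.

15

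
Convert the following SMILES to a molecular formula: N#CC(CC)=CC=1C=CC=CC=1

Heavy atoms from the SMILES: 11 C, 1 N.
Implicit hydrogens by atom environment:
  5 × C (aromatic): 1 H each → 5
  2 × C: no H
  1 × C: 3 H
  1 × C: 2 H
  1 × C: 1 H
  1 × C (aromatic): no H
  1 × N: no H
  Total hydrogens = 11.
Molecular formula: C11H11N

C11H11N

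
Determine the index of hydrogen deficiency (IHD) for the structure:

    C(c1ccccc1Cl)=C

Molecular formula from the SMILES: C8H7Cl.
DoU = (2C + 2 + N − H − X)/2 = (2·8 + 2 + 0 − 7 − 1)/2 = 10/2 = 5.
(Structurally: 1 ring(s) + 4 π bond(s) = 5.)

5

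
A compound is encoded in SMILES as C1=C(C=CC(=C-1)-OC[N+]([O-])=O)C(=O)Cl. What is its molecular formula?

Heavy atoms from the SMILES: 8 C, 1 Cl, 1 N, 4 O.
Implicit hydrogens by atom environment:
  4 × C (aromatic): 1 H each → 4
  3 × O: no H
  2 × C (aromatic): no H
  1 × C: 2 H
  1 × C: no H
  1 × Cl: no H
  1 × N (charge +1): no H
  1 × O (charge -1): no H
  Total hydrogens = 6.
Molecular formula: C8H6ClNO4

C8H6ClNO4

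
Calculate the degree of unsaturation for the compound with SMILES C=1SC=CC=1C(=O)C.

4

Molecular formula from the SMILES: C6H6OS.
DoU = (2C + 2 + N − H − X)/2 = (2·6 + 2 + 0 − 6 − 0)/2 = 8/2 = 4.
(Structurally: 1 ring(s) + 3 π bond(s) = 4.)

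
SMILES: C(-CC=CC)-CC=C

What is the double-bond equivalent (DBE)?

Molecular formula from the SMILES: C8H14.
DoU = (2C + 2 + N − H − X)/2 = (2·8 + 2 + 0 − 14 − 0)/2 = 4/2 = 2.
(Structurally: 0 ring(s) + 2 π bond(s) = 2.)

2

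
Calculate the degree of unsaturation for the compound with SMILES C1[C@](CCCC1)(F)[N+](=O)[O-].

2

Molecular formula from the SMILES: C6H10FNO2.
DoU = (2C + 2 + N − H − X)/2 = (2·6 + 2 + 1 − 10 − 1)/2 = 4/2 = 2.
(Structurally: 1 ring(s) + 1 π bond(s) = 2.)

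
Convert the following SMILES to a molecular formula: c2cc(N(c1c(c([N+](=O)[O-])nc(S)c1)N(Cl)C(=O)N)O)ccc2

C12H10ClN5O4S

Heavy atoms from the SMILES: 12 C, 1 Cl, 5 N, 4 O, 1 S.
Implicit hydrogens by atom environment:
  6 × C (aromatic): 1 H each → 6
  5 × C (aromatic): no H
  2 × N: no H
  2 × O: no H
  1 × C: no H
  1 × Cl: no H
  1 × N: 2 H
  1 × N (aromatic): no H
  1 × N (charge +1): no H
  1 × O: 1 H
  1 × O (charge -1): no H
  1 × S: 1 H
  Total hydrogens = 10.
Molecular formula: C12H10ClN5O4S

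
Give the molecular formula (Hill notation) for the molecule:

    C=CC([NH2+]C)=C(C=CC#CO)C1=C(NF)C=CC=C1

Heavy atoms from the SMILES: 15 C, 1 F, 2 N, 1 O.
Implicit hydrogens by atom environment:
  4 × C (aromatic): 1 H each → 4
  4 × C: no H
  3 × C: 1 H each → 3
  2 × C (aromatic): no H
  1 × C: 3 H
  1 × C: 2 H
  1 × F: no H
  1 × N (charge +1): 2 H
  1 × N: 1 H
  1 × O: 1 H
  Total hydrogens = 16.
Net charge +1.
Molecular formula: C15H16FN2O+

C15H16FN2O+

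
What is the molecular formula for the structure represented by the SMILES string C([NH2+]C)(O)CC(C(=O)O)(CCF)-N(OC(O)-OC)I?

C9H19FIN2O6+

Heavy atoms from the SMILES: 9 C, 1 F, 1 I, 2 N, 6 O.
Implicit hydrogens by atom environment:
  3 × C: 2 H each → 6
  3 × O: 1 H each → 3
  3 × O: no H
  2 × C: 3 H each → 6
  2 × C: 1 H each → 2
  2 × C: no H
  1 × F: no H
  1 × I: no H
  1 × N (charge +1): 2 H
  1 × N: no H
  Total hydrogens = 19.
Net charge +1.
Molecular formula: C9H19FIN2O6+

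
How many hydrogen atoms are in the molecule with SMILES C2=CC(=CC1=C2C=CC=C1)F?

7

Hydrogens are implicit in SMILES; fill each atom to its normal valence:
  7 × C (aromatic): 1 H each → 7
  3 × C (aromatic): no H
  1 × F: no H
  Total hydrogens = 7.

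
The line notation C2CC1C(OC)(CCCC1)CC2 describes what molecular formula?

Heavy atoms from the SMILES: 11 C, 1 O.
Implicit hydrogens by atom environment:
  8 × C: 2 H each → 16
  1 × C: 3 H
  1 × C: 1 H
  1 × C: no H
  1 × O: no H
  Total hydrogens = 20.
Molecular formula: C11H20O

C11H20O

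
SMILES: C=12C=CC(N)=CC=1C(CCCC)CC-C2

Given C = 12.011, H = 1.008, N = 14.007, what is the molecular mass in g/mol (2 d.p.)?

203.33

Molecular formula: C14H21N.
M = 14×12.011 + 21×1.008 + 1×14.007 = 203.33 g/mol.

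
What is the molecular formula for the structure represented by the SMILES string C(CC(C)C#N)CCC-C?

Heavy atoms from the SMILES: 9 C, 1 N.
Implicit hydrogens by atom environment:
  5 × C: 2 H each → 10
  2 × C: 3 H each → 6
  1 × C: 1 H
  1 × C: no H
  1 × N: no H
  Total hydrogens = 17.
Molecular formula: C9H17N

C9H17N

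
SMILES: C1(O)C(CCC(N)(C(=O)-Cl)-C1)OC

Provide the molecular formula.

Heavy atoms from the SMILES: 8 C, 1 Cl, 1 N, 3 O.
Implicit hydrogens by atom environment:
  3 × C: 2 H each → 6
  2 × C: 1 H each → 2
  2 × C: no H
  2 × O: no H
  1 × C: 3 H
  1 × Cl: no H
  1 × N: 2 H
  1 × O: 1 H
  Total hydrogens = 14.
Molecular formula: C8H14ClNO3

C8H14ClNO3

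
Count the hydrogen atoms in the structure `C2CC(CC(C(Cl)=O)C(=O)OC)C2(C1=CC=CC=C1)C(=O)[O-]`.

Hydrogens are implicit in SMILES; fill each atom to its normal valence:
  5 × C (aromatic): 1 H each → 5
  4 × C: no H
  4 × O: no H
  3 × C: 2 H each → 6
  2 × C: 1 H each → 2
  1 × C: 3 H
  1 × C (aromatic): no H
  1 × Cl: no H
  1 × O (charge -1): no H
  Total hydrogens = 16.

16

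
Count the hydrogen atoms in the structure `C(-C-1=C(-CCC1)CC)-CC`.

Hydrogens are implicit in SMILES; fill each atom to its normal valence:
  6 × C: 2 H each → 12
  2 × C: 3 H each → 6
  2 × C: no H
  Total hydrogens = 18.

18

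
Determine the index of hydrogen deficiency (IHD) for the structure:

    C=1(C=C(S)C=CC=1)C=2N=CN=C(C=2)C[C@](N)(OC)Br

8

Molecular formula from the SMILES: C13H14BrN3OS.
DoU = (2C + 2 + N − H − X)/2 = (2·13 + 2 + 3 − 14 − 1)/2 = 16/2 = 8.
(Structurally: 2 ring(s) + 6 π bond(s) = 8.)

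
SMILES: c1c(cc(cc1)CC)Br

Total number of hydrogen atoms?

Hydrogens are implicit in SMILES; fill each atom to its normal valence:
  4 × C (aromatic): 1 H each → 4
  2 × C (aromatic): no H
  1 × Br: no H
  1 × C: 3 H
  1 × C: 2 H
  Total hydrogens = 9.

9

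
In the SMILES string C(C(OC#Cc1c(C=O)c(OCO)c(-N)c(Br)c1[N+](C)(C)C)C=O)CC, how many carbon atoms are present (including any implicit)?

The symbol for carbon appears 18 times in the SMILES. Lowercase c denotes aromatic carbon and counts toward C.

18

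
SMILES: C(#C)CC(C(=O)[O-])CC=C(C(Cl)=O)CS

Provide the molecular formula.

Heavy atoms from the SMILES: 10 C, 1 Cl, 3 O, 1 S.
Implicit hydrogens by atom environment:
  4 × C: no H
  3 × C: 2 H each → 6
  3 × C: 1 H each → 3
  2 × O: no H
  1 × Cl: no H
  1 × O (charge -1): no H
  1 × S: 1 H
  Total hydrogens = 10.
Net charge -1.
Molecular formula: C10H10ClO3S-

C10H10ClO3S-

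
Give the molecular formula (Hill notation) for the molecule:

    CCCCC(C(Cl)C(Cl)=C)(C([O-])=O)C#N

Heavy atoms from the SMILES: 10 C, 2 Cl, 1 N, 2 O.
Implicit hydrogens by atom environment:
  4 × C: 2 H each → 8
  4 × C: no H
  2 × Cl: no H
  1 × C: 3 H
  1 × C: 1 H
  1 × N: no H
  1 × O: no H
  1 × O (charge -1): no H
  Total hydrogens = 12.
Net charge -1.
Molecular formula: C10H12Cl2NO2-

C10H12Cl2NO2-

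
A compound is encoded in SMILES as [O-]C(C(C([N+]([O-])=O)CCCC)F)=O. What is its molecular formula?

Heavy atoms from the SMILES: 7 C, 1 F, 1 N, 4 O.
Implicit hydrogens by atom environment:
  3 × C: 2 H each → 6
  2 × C: 1 H each → 2
  2 × O: no H
  2 × O (charge -1): no H
  1 × C: 3 H
  1 × C: no H
  1 × F: no H
  1 × N (charge +1): no H
  Total hydrogens = 11.
Net charge -1.
Molecular formula: C7H11FNO4-

C7H11FNO4-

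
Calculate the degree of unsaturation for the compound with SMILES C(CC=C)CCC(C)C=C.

2

Molecular formula from the SMILES: C10H18.
DoU = (2C + 2 + N − H − X)/2 = (2·10 + 2 + 0 − 18 − 0)/2 = 4/2 = 2.
(Structurally: 0 ring(s) + 2 π bond(s) = 2.)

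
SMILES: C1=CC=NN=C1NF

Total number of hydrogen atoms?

4

Hydrogens are implicit in SMILES; fill each atom to its normal valence:
  3 × C (aromatic): 1 H each → 3
  2 × N (aromatic): no H
  1 × C (aromatic): no H
  1 × F: no H
  1 × N: 1 H
  Total hydrogens = 4.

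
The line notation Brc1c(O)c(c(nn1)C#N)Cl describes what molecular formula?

Heavy atoms from the SMILES: 1 Br, 5 C, 1 Cl, 3 N, 1 O.
Implicit hydrogens by atom environment:
  4 × C (aromatic): no H
  2 × N (aromatic): no H
  1 × Br: no H
  1 × C: no H
  1 × Cl: no H
  1 × N: no H
  1 × O: 1 H
  Total hydrogens = 1.
Molecular formula: C5HBrClN3O

C5HBrClN3O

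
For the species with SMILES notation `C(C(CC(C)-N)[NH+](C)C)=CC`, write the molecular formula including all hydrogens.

C9H21N2+

Heavy atoms from the SMILES: 9 C, 2 N.
Implicit hydrogens by atom environment:
  4 × C: 3 H each → 12
  4 × C: 1 H each → 4
  1 × C: 2 H
  1 × N: 2 H
  1 × N (charge +1): 1 H
  Total hydrogens = 21.
Net charge +1.
Molecular formula: C9H21N2+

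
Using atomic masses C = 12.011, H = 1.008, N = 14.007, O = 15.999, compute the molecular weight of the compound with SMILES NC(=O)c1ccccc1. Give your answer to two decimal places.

Molecular formula: C7H7NO.
M = 7×12.011 + 7×1.008 + 1×14.007 + 1×15.999 = 121.14 g/mol.

121.14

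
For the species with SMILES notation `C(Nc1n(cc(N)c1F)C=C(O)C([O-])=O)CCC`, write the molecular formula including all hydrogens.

C11H15FN3O3-

Heavy atoms from the SMILES: 11 C, 1 F, 3 N, 3 O.
Implicit hydrogens by atom environment:
  3 × C: 2 H each → 6
  3 × C (aromatic): no H
  2 × C: no H
  1 × C: 3 H
  1 × C (aromatic): 1 H
  1 × C: 1 H
  1 × F: no H
  1 × N: 2 H
  1 × N: 1 H
  1 × N (aromatic): no H
  1 × O: 1 H
  1 × O: no H
  1 × O (charge -1): no H
  Total hydrogens = 15.
Net charge -1.
Molecular formula: C11H15FN3O3-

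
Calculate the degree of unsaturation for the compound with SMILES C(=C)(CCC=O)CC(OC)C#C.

4

Molecular formula from the SMILES: C10H14O2.
DoU = (2C + 2 + N − H − X)/2 = (2·10 + 2 + 0 − 14 − 0)/2 = 8/2 = 4.
(Structurally: 0 ring(s) + 4 π bond(s) = 4.)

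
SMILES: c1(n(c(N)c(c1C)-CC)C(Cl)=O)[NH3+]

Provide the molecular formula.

C8H13ClN3O+

Heavy atoms from the SMILES: 8 C, 1 Cl, 3 N, 1 O.
Implicit hydrogens by atom environment:
  4 × C (aromatic): no H
  2 × C: 3 H each → 6
  1 × C: 2 H
  1 × C: no H
  1 × Cl: no H
  1 × N (charge +1): 3 H
  1 × N: 2 H
  1 × N (aromatic): no H
  1 × O: no H
  Total hydrogens = 13.
Net charge +1.
Molecular formula: C8H13ClN3O+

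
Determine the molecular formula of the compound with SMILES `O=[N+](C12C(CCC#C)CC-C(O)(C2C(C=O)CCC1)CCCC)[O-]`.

C19H29NO4

Heavy atoms from the SMILES: 19 C, 1 N, 4 O.
Implicit hydrogens by atom environment:
  10 × C: 2 H each → 20
  5 × C: 1 H each → 5
  3 × C: no H
  2 × O: no H
  1 × C: 3 H
  1 × N (charge +1): no H
  1 × O: 1 H
  1 × O (charge -1): no H
  Total hydrogens = 29.
Molecular formula: C19H29NO4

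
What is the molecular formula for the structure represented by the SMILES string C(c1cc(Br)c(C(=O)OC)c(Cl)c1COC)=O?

Heavy atoms from the SMILES: 1 Br, 11 C, 1 Cl, 4 O.
Implicit hydrogens by atom environment:
  5 × C (aromatic): no H
  4 × O: no H
  2 × C: 3 H each → 6
  1 × Br: no H
  1 × C: 2 H
  1 × C (aromatic): 1 H
  1 × C: 1 H
  1 × C: no H
  1 × Cl: no H
  Total hydrogens = 10.
Molecular formula: C11H10BrClO4

C11H10BrClO4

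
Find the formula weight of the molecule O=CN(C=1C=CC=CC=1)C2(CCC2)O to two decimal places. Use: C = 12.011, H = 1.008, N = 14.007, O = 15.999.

Molecular formula: C11H13NO2.
M = 11×12.011 + 13×1.008 + 1×14.007 + 2×15.999 = 191.23 g/mol.

191.23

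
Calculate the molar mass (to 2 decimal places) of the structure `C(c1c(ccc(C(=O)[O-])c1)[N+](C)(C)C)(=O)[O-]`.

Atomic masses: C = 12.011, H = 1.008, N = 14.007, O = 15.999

222.22

Molecular formula: C11H12NO4-.
M = 11×12.011 + 12×1.008 + 1×14.007 + 4×15.999 = 222.22 g/mol.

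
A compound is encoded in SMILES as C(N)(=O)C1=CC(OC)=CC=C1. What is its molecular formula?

Heavy atoms from the SMILES: 8 C, 1 N, 2 O.
Implicit hydrogens by atom environment:
  4 × C (aromatic): 1 H each → 4
  2 × C (aromatic): no H
  2 × O: no H
  1 × C: 3 H
  1 × C: no H
  1 × N: 2 H
  Total hydrogens = 9.
Molecular formula: C8H9NO2

C8H9NO2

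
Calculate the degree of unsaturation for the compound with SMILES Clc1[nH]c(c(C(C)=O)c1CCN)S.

Molecular formula from the SMILES: C8H11ClN2OS.
DoU = (2C + 2 + N − H − X)/2 = (2·8 + 2 + 2 − 11 − 1)/2 = 8/2 = 4.
(Structurally: 1 ring(s) + 3 π bond(s) = 4.)

4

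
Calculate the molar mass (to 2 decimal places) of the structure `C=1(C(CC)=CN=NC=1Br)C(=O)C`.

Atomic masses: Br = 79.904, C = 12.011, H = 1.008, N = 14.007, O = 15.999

Molecular formula: C8H9BrN2O.
M = 1×79.904 + 8×12.011 + 9×1.008 + 2×14.007 + 1×15.999 = 229.08 g/mol.

229.08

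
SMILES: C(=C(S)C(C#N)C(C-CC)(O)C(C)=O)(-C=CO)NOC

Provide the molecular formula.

Heavy atoms from the SMILES: 13 C, 2 N, 4 O, 1 S.
Implicit hydrogens by atom environment:
  5 × C: no H
  3 × C: 3 H each → 9
  3 × C: 1 H each → 3
  2 × C: 2 H each → 4
  2 × O: 1 H each → 2
  2 × O: no H
  1 × N: 1 H
  1 × N: no H
  1 × S: 1 H
  Total hydrogens = 20.
Molecular formula: C13H20N2O4S

C13H20N2O4S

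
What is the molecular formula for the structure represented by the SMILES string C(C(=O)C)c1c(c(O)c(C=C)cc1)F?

C11H11FO2

Heavy atoms from the SMILES: 11 C, 1 F, 2 O.
Implicit hydrogens by atom environment:
  4 × C (aromatic): no H
  2 × C: 2 H each → 4
  2 × C (aromatic): 1 H each → 2
  1 × C: 3 H
  1 × C: 1 H
  1 × C: no H
  1 × F: no H
  1 × O: 1 H
  1 × O: no H
  Total hydrogens = 11.
Molecular formula: C11H11FO2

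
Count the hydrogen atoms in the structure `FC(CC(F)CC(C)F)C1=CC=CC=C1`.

15

Hydrogens are implicit in SMILES; fill each atom to its normal valence:
  5 × C (aromatic): 1 H each → 5
  3 × C: 1 H each → 3
  3 × F: no H
  2 × C: 2 H each → 4
  1 × C: 3 H
  1 × C (aromatic): no H
  Total hydrogens = 15.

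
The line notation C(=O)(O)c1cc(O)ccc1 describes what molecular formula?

Heavy atoms from the SMILES: 7 C, 3 O.
Implicit hydrogens by atom environment:
  4 × C (aromatic): 1 H each → 4
  2 × C (aromatic): no H
  2 × O: 1 H each → 2
  1 × C: no H
  1 × O: no H
  Total hydrogens = 6.
Molecular formula: C7H6O3

C7H6O3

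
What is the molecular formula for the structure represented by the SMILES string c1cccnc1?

Heavy atoms from the SMILES: 5 C, 1 N.
Implicit hydrogens by atom environment:
  5 × C (aromatic): 1 H each → 5
  1 × N (aromatic): no H
  Total hydrogens = 5.
Molecular formula: C5H5N

C5H5N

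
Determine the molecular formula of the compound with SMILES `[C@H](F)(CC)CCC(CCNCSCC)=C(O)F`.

Heavy atoms from the SMILES: 12 C, 2 F, 1 N, 1 O, 1 S.
Implicit hydrogens by atom environment:
  7 × C: 2 H each → 14
  2 × C: 3 H each → 6
  2 × C: no H
  2 × F: no H
  1 × C: 1 H
  1 × N: 1 H
  1 × O: 1 H
  1 × S: no H
  Total hydrogens = 23.
Molecular formula: C12H23F2NOS

C12H23F2NOS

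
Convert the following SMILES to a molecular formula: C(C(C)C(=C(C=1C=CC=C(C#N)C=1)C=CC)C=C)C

Heavy atoms from the SMILES: 18 C, 1 N.
Implicit hydrogens by atom environment:
  4 × C: 1 H each → 4
  4 × C (aromatic): 1 H each → 4
  3 × C: 3 H each → 9
  3 × C: no H
  2 × C: 2 H each → 4
  2 × C (aromatic): no H
  1 × N: no H
  Total hydrogens = 21.
Molecular formula: C18H21N

C18H21N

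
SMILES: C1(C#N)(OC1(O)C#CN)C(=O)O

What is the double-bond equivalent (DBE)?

Molecular formula from the SMILES: C6H4N2O4.
DoU = (2C + 2 + N − H − X)/2 = (2·6 + 2 + 2 − 4 − 0)/2 = 12/2 = 6.
(Structurally: 1 ring(s) + 5 π bond(s) = 6.)

6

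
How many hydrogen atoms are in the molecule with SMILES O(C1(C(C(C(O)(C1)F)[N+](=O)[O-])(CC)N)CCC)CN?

22

Hydrogens are implicit in SMILES; fill each atom to its normal valence:
  5 × C: 2 H each → 10
  3 × C: no H
  2 × C: 3 H each → 6
  2 × N: 2 H each → 4
  2 × O: no H
  1 × C: 1 H
  1 × F: no H
  1 × N (charge +1): no H
  1 × O: 1 H
  1 × O (charge -1): no H
  Total hydrogens = 22.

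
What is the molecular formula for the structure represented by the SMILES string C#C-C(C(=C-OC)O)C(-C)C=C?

Heavy atoms from the SMILES: 10 C, 2 O.
Implicit hydrogens by atom environment:
  5 × C: 1 H each → 5
  2 × C: 3 H each → 6
  2 × C: no H
  1 × C: 2 H
  1 × O: 1 H
  1 × O: no H
  Total hydrogens = 14.
Molecular formula: C10H14O2

C10H14O2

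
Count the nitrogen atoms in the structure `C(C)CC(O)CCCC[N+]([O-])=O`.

1

The symbol for nitrogen appears 1 time in the SMILES.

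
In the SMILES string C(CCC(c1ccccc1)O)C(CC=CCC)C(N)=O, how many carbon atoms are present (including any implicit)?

17

The symbol for carbon appears 17 times in the SMILES. Lowercase c denotes aromatic carbon and counts toward C.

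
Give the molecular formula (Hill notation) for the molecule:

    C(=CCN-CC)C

Heavy atoms from the SMILES: 6 C, 1 N.
Implicit hydrogens by atom environment:
  2 × C: 3 H each → 6
  2 × C: 2 H each → 4
  2 × C: 1 H each → 2
  1 × N: 1 H
  Total hydrogens = 13.
Molecular formula: C6H13N

C6H13N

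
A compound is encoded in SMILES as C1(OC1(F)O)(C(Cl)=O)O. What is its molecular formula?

Heavy atoms from the SMILES: 3 C, 1 Cl, 1 F, 4 O.
Implicit hydrogens by atom environment:
  3 × C: no H
  2 × O: 1 H each → 2
  2 × O: no H
  1 × Cl: no H
  1 × F: no H
  Total hydrogens = 2.
Molecular formula: C3H2ClFO4

C3H2ClFO4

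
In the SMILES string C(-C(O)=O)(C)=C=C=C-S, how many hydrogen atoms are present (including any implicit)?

Hydrogens are implicit in SMILES; fill each atom to its normal valence:
  4 × C: no H
  1 × C: 3 H
  1 × C: 1 H
  1 × O: 1 H
  1 × O: no H
  1 × S: 1 H
  Total hydrogens = 6.

6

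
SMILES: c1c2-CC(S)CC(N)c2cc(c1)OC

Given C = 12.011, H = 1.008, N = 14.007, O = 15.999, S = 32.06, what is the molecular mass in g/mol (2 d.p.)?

Molecular formula: C11H15NOS.
M = 11×12.011 + 15×1.008 + 1×14.007 + 1×15.999 + 1×32.06 = 209.31 g/mol.

209.31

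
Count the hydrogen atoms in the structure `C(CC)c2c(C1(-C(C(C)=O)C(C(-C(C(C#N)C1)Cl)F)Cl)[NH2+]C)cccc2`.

26

Hydrogens are implicit in SMILES; fill each atom to its normal valence:
  5 × C: 1 H each → 5
  4 × C (aromatic): 1 H each → 4
  3 × C: 3 H each → 9
  3 × C: 2 H each → 6
  3 × C: no H
  2 × C (aromatic): no H
  2 × Cl: no H
  1 × F: no H
  1 × N (charge +1): 2 H
  1 × N: no H
  1 × O: no H
  Total hydrogens = 26.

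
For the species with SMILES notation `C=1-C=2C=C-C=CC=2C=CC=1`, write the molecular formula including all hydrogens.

Heavy atoms from the SMILES: 10 C.
Implicit hydrogens by atom environment:
  8 × C (aromatic): 1 H each → 8
  2 × C (aromatic): no H
  Total hydrogens = 8.
Molecular formula: C10H8

C10H8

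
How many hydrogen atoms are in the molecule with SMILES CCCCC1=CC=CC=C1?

Hydrogens are implicit in SMILES; fill each atom to its normal valence:
  5 × C (aromatic): 1 H each → 5
  3 × C: 2 H each → 6
  1 × C: 3 H
  1 × C (aromatic): no H
  Total hydrogens = 14.

14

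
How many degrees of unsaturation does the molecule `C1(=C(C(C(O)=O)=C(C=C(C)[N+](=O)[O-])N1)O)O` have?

6

Molecular formula from the SMILES: C8H8N2O6.
DoU = (2C + 2 + N − H − X)/2 = (2·8 + 2 + 2 − 8 − 0)/2 = 12/2 = 6.
(Structurally: 1 ring(s) + 5 π bond(s) = 6.)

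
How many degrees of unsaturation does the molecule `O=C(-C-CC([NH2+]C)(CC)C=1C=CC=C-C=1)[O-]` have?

Molecular formula from the SMILES: C13H19NO2.
DoU = (2C + 2 + N − H − X)/2 = (2·13 + 2 + 1 − 19 − 0)/2 = 10/2 = 5.
(Structurally: 1 ring(s) + 4 π bond(s) = 5.)

5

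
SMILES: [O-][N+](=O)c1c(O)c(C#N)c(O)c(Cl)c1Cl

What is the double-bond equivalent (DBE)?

7

Molecular formula from the SMILES: C7H2Cl2N2O4.
DoU = (2C + 2 + N − H − X)/2 = (2·7 + 2 + 2 − 2 − 2)/2 = 14/2 = 7.
(Structurally: 1 ring(s) + 6 π bond(s) = 7.)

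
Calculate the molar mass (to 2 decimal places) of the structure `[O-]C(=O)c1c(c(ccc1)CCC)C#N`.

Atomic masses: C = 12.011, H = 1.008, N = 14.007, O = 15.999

Molecular formula: C11H10NO2-.
M = 11×12.011 + 10×1.008 + 1×14.007 + 2×15.999 = 188.21 g/mol.

188.21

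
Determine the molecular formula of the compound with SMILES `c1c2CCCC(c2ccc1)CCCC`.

C14H20

Heavy atoms from the SMILES: 14 C.
Implicit hydrogens by atom environment:
  6 × C: 2 H each → 12
  4 × C (aromatic): 1 H each → 4
  2 × C (aromatic): no H
  1 × C: 3 H
  1 × C: 1 H
  Total hydrogens = 20.
Molecular formula: C14H20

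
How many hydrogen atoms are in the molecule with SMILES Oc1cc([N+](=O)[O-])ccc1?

5

Hydrogens are implicit in SMILES; fill each atom to its normal valence:
  4 × C (aromatic): 1 H each → 4
  2 × C (aromatic): no H
  1 × N (charge +1): no H
  1 × O: 1 H
  1 × O: no H
  1 × O (charge -1): no H
  Total hydrogens = 5.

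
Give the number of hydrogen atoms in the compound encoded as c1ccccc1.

Hydrogens are implicit in SMILES; fill each atom to its normal valence:
  6 × C (aromatic): 1 H each → 6
  Total hydrogens = 6.

6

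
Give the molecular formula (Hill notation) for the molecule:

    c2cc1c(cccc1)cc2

C10H8

Heavy atoms from the SMILES: 10 C.
Implicit hydrogens by atom environment:
  8 × C (aromatic): 1 H each → 8
  2 × C (aromatic): no H
  Total hydrogens = 8.
Molecular formula: C10H8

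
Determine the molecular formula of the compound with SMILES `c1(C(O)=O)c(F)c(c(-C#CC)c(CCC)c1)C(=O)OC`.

Heavy atoms from the SMILES: 15 C, 1 F, 4 O.
Implicit hydrogens by atom environment:
  5 × C (aromatic): no H
  4 × C: no H
  3 × C: 3 H each → 9
  3 × O: no H
  2 × C: 2 H each → 4
  1 × C (aromatic): 1 H
  1 × F: no H
  1 × O: 1 H
  Total hydrogens = 15.
Molecular formula: C15H15FO4

C15H15FO4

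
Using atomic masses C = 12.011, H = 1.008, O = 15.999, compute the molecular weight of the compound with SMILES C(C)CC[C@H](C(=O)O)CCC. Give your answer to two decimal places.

Molecular formula: C9H18O2.
M = 9×12.011 + 18×1.008 + 2×15.999 = 158.24 g/mol.

158.24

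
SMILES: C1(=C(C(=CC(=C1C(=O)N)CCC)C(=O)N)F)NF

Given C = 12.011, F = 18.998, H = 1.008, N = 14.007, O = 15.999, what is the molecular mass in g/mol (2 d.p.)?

257.24

Molecular formula: C11H13F2N3O2.
M = 11×12.011 + 2×18.998 + 13×1.008 + 3×14.007 + 2×15.999 = 257.24 g/mol.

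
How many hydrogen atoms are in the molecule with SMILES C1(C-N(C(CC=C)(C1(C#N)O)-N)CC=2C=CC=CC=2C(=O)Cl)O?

18

Hydrogens are implicit in SMILES; fill each atom to its normal valence:
  4 × C: 2 H each → 8
  4 × C (aromatic): 1 H each → 4
  4 × C: no H
  2 × C: 1 H each → 2
  2 × C (aromatic): no H
  2 × N: no H
  2 × O: 1 H each → 2
  1 × Cl: no H
  1 × N: 2 H
  1 × O: no H
  Total hydrogens = 18.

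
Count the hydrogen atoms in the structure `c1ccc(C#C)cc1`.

6

Hydrogens are implicit in SMILES; fill each atom to its normal valence:
  5 × C (aromatic): 1 H each → 5
  1 × C: 1 H
  1 × C (aromatic): no H
  1 × C: no H
  Total hydrogens = 6.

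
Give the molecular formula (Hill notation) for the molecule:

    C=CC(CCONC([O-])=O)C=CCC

Heavy atoms from the SMILES: 10 C, 1 N, 3 O.
Implicit hydrogens by atom environment:
  4 × C: 2 H each → 8
  4 × C: 1 H each → 4
  2 × O: no H
  1 × C: 3 H
  1 × C: no H
  1 × N: 1 H
  1 × O (charge -1): no H
  Total hydrogens = 16.
Net charge -1.
Molecular formula: C10H16NO3-

C10H16NO3-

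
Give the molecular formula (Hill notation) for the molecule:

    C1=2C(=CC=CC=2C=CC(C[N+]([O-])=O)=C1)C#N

C12H8N2O2

Heavy atoms from the SMILES: 12 C, 2 N, 2 O.
Implicit hydrogens by atom environment:
  6 × C (aromatic): 1 H each → 6
  4 × C (aromatic): no H
  1 × C: 2 H
  1 × C: no H
  1 × N (charge +1): no H
  1 × N: no H
  1 × O: no H
  1 × O (charge -1): no H
  Total hydrogens = 8.
Molecular formula: C12H8N2O2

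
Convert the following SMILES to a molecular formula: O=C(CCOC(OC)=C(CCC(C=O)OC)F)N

C11H18FNO5

Heavy atoms from the SMILES: 11 C, 1 F, 1 N, 5 O.
Implicit hydrogens by atom environment:
  5 × O: no H
  4 × C: 2 H each → 8
  3 × C: no H
  2 × C: 3 H each → 6
  2 × C: 1 H each → 2
  1 × F: no H
  1 × N: 2 H
  Total hydrogens = 18.
Molecular formula: C11H18FNO5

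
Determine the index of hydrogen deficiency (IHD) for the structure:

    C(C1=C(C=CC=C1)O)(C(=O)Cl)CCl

Molecular formula from the SMILES: C9H8Cl2O2.
DoU = (2C + 2 + N − H − X)/2 = (2·9 + 2 + 0 − 8 − 2)/2 = 10/2 = 5.
(Structurally: 1 ring(s) + 4 π bond(s) = 5.)

5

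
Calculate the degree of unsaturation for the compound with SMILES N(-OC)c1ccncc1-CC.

Molecular formula from the SMILES: C8H12N2O.
DoU = (2C + 2 + N − H − X)/2 = (2·8 + 2 + 2 − 12 − 0)/2 = 8/2 = 4.
(Structurally: 1 ring(s) + 3 π bond(s) = 4.)

4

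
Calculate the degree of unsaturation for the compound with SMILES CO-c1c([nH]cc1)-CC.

3

Molecular formula from the SMILES: C7H11NO.
DoU = (2C + 2 + N − H − X)/2 = (2·7 + 2 + 1 − 11 − 0)/2 = 6/2 = 3.
(Structurally: 1 ring(s) + 2 π bond(s) = 3.)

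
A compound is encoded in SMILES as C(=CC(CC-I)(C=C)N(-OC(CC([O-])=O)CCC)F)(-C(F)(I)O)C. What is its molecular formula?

Heavy atoms from the SMILES: 15 C, 2 F, 2 I, 1 N, 4 O.
Implicit hydrogens by atom environment:
  6 × C: 2 H each → 12
  4 × C: no H
  3 × C: 1 H each → 3
  2 × C: 3 H each → 6
  2 × F: no H
  2 × I: no H
  2 × O: no H
  1 × N: no H
  1 × O: 1 H
  1 × O (charge -1): no H
  Total hydrogens = 22.
Net charge -1.
Molecular formula: C15H22F2I2NO4-

C15H22F2I2NO4-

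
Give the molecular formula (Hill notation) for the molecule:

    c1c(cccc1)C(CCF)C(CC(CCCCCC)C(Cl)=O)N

C19H29ClFNO

Heavy atoms from the SMILES: 19 C, 1 Cl, 1 F, 1 N, 1 O.
Implicit hydrogens by atom environment:
  8 × C: 2 H each → 16
  5 × C (aromatic): 1 H each → 5
  3 × C: 1 H each → 3
  1 × C: 3 H
  1 × C (aromatic): no H
  1 × C: no H
  1 × Cl: no H
  1 × F: no H
  1 × N: 2 H
  1 × O: no H
  Total hydrogens = 29.
Molecular formula: C19H29ClFNO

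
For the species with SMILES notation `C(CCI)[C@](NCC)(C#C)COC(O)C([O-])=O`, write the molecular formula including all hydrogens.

Heavy atoms from the SMILES: 11 C, 1 I, 1 N, 4 O.
Implicit hydrogens by atom environment:
  5 × C: 2 H each → 10
  3 × C: no H
  2 × C: 1 H each → 2
  2 × O: no H
  1 × C: 3 H
  1 × I: no H
  1 × N: 1 H
  1 × O: 1 H
  1 × O (charge -1): no H
  Total hydrogens = 17.
Net charge -1.
Molecular formula: C11H17INO4-

C11H17INO4-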